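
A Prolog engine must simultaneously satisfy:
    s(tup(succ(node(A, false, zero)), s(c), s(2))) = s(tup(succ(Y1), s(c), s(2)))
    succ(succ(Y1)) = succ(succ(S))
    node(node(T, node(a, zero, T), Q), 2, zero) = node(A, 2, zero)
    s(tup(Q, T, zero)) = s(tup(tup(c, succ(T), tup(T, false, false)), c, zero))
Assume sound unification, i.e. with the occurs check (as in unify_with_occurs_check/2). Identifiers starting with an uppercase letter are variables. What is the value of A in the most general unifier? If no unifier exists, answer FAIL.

Decompose s/1: tup(succ(node(A, false, zero)), s(c), s(2)) = tup(succ(Y1), s(c), s(2)).
Decompose tup/3: succ(node(A, false, zero)) = succ(Y1),  s(c) = s(c),  s(2) = s(2).
Decompose succ/1: node(A, false, zero) = Y1.
Bind Y1 := node(A, false, zero); substituting into the one remaining equation that mentions Y1 gives: succ(succ(node(A, false, zero))) = succ(succ(S)).
Delete trivial equation s(c) = s(c).
Delete trivial equation s(2) = s(2).
Decompose succ/1: succ(node(A, false, zero)) = succ(S).
Decompose succ/1: node(A, false, zero) = S.
Bind S := node(A, false, zero); no other remaining equation mentions S.
Decompose node/3: node(T, node(a, zero, T), Q) = A,  2 = 2,  zero = zero.
Bind A := node(T, node(a, zero, T), Q); no other remaining equation mentions A. Substituting into the earlier bindings gives Y1 := node(node(T, node(a, zero, T), Q), false, zero), S := node(node(T, node(a, zero, T), Q), false, zero).
Delete trivial equation 2 = 2.
Delete trivial equation zero = zero.
Decompose s/1: tup(Q, T, zero) = tup(tup(c, succ(T), tup(T, false, false)), c, zero).
Decompose tup/3: Q = tup(c, succ(T), tup(T, false, false)),  T = c,  zero = zero.
Bind Q := tup(c, succ(T), tup(T, false, false)); no other remaining equation mentions Q. Substituting into the earlier bindings gives Y1 := node(node(T, node(a, zero, T), tup(c, succ(T), tup(T, false, false))), false, zero), S := node(node(T, node(a, zero, T), tup(c, succ(T), tup(T, false, false))), false, zero), A := node(T, node(a, zero, T), tup(c, succ(T), tup(T, false, false))).
Bind T := c; no other remaining equation mentions T. Substituting into the earlier bindings gives Y1 := node(node(c, node(a, zero, c), tup(c, succ(c), tup(c, false, false))), false, zero), S := node(node(c, node(a, zero, c), tup(c, succ(c), tup(c, false, false))), false, zero), A := node(c, node(a, zero, c), tup(c, succ(c), tup(c, false, false))), Q := tup(c, succ(c), tup(c, false, false)).
Delete trivial equation zero = zero.
MGU = { Y1 = node(node(c, node(a, zero, c), tup(c, succ(c), tup(c, false, false))), false, zero), S = node(node(c, node(a, zero, c), tup(c, succ(c), tup(c, false, false))), false, zero), A = node(c, node(a, zero, c), tup(c, succ(c), tup(c, false, false))), Q = tup(c, succ(c), tup(c, false, false)), T = c }, so A = node(c, node(a, zero, c), tup(c, succ(c), tup(c, false, false))).

node(c, node(a, zero, c), tup(c, succ(c), tup(c, false, false)))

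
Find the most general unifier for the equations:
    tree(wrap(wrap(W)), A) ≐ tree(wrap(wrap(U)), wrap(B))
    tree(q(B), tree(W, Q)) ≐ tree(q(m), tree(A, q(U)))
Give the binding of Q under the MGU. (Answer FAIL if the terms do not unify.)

q(wrap(m))

Decompose tree/2: wrap(wrap(W)) ≐ wrap(wrap(U)),  A ≐ wrap(B).
Decompose wrap/1: wrap(W) ≐ wrap(U).
Decompose wrap/1: W ≐ U.
Bind W := U; substituting into the one remaining equation that mentions W gives: tree(q(B), tree(U, Q)) ≐ tree(q(m), tree(A, q(U))).
Bind A := wrap(B); substituting into the remaining equation gives: tree(q(B), tree(U, Q)) ≐ tree(q(m), tree(wrap(B), q(U))).
Decompose tree/2: q(B) ≐ q(m),  tree(U, Q) ≐ tree(wrap(B), q(U)).
Decompose q/1: B ≐ m.
Bind B := m; substituting into the remaining equation gives: tree(U, Q) ≐ tree(wrap(m), q(U)). Substituting into the earlier binding gives A := wrap(m).
Decompose tree/2: U ≐ wrap(m),  Q ≐ q(U).
Bind U := wrap(m); substituting into the remaining equation gives: Q ≐ q(wrap(m)). Substituting into the earlier binding gives W := wrap(m).
Bind Q := q(wrap(m)).
MGU = { W ↦ wrap(m), A ↦ wrap(m), B ↦ m, U ↦ wrap(m), Q ↦ q(wrap(m)) }, so Q ↦ q(wrap(m)).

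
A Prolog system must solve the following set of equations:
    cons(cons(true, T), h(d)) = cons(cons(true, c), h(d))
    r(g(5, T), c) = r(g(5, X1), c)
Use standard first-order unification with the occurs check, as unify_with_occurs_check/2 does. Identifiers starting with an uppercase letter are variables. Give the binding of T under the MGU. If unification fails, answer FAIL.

c

Decompose cons/2: cons(true, T) = cons(true, c),  h(d) = h(d).
Decompose cons/2: true = true,  T = c.
Delete trivial equation true = true.
Bind T := c; substituting into the one remaining equation that mentions T gives: r(g(5, c), c) = r(g(5, X1), c).
Delete trivial equation h(d) = h(d).
Decompose r/2: g(5, c) = g(5, X1),  c = c.
Decompose g/2: 5 = 5,  c = X1.
Delete trivial equation 5 = 5.
Bind X1 := c; no other remaining equation mentions X1.
Delete trivial equation c = c.
MGU = { T ↦ c, X1 ↦ c }, so T ↦ c.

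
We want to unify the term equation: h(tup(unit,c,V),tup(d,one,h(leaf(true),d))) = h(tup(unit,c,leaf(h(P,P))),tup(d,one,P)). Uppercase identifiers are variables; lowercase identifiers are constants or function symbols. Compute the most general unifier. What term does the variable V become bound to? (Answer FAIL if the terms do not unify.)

leaf(h(h(leaf(true),d),h(leaf(true),d)))

Decompose h/2: tup(unit,c,V) = tup(unit,c,leaf(h(P,P))),  tup(d,one,h(leaf(true),d)) = tup(d,one,P).
Decompose tup/3: unit = unit,  c = c,  V = leaf(h(P,P)).
Delete trivial equation unit = unit.
Delete trivial equation c = c.
Bind V := leaf(h(P,P)); no other remaining equation mentions V.
Decompose tup/3: d = d,  one = one,  h(leaf(true),d) = P.
Delete trivial equation d = d.
Delete trivial equation one = one.
Bind P := h(leaf(true),d). Substituting into the earlier binding gives V := leaf(h(h(leaf(true),d),h(leaf(true),d))).
MGU = { V -> leaf(h(h(leaf(true),d),h(leaf(true),d))), P -> h(leaf(true),d) }, so V -> leaf(h(h(leaf(true),d),h(leaf(true),d))).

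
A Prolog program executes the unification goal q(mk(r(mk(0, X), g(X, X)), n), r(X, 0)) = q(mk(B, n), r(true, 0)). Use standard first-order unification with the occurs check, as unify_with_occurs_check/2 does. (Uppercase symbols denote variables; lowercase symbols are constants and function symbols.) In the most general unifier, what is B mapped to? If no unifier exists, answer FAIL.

r(mk(0, true), g(true, true))

Decompose q/2: mk(r(mk(0, X), g(X, X)), n) = mk(B, n),  r(X, 0) = r(true, 0).
Decompose mk/2: r(mk(0, X), g(X, X)) = B,  n = n.
Bind B := r(mk(0, X), g(X, X)); no other remaining equation mentions B.
Delete trivial equation n = n.
Decompose r/2: X = true,  0 = 0.
Bind X := true; no other remaining equation mentions X. Substituting into the earlier binding gives B := r(mk(0, true), g(true, true)).
Delete trivial equation 0 = 0.
MGU = { B ↦ r(mk(0, true), g(true, true)), X ↦ true }, so B ↦ r(mk(0, true), g(true, true)).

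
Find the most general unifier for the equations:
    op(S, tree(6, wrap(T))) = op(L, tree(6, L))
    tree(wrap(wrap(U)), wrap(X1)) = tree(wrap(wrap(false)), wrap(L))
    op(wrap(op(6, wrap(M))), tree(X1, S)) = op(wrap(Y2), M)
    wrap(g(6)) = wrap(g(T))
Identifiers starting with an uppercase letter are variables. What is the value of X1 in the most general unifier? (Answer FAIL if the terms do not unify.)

Decompose op/2: S = L,  tree(6, wrap(T)) = tree(6, L).
Bind S := L; substituting into the one remaining equation that mentions S gives: op(wrap(op(6, wrap(M))), tree(X1, L)) = op(wrap(Y2), M).
Decompose tree/2: 6 = 6,  wrap(T) = L.
Delete trivial equation 6 = 6.
Bind L := wrap(T); substituting into the 2 remaining equations that mention L gives: tree(wrap(wrap(U)), wrap(X1)) = tree(wrap(wrap(false)), wrap(wrap(T))),  op(wrap(op(6, wrap(M))), tree(X1, wrap(T))) = op(wrap(Y2), M). Substituting into the earlier binding gives S := wrap(T).
Decompose tree/2: wrap(wrap(U)) = wrap(wrap(false)),  wrap(X1) = wrap(wrap(T)).
Decompose wrap/1: wrap(U) = wrap(false).
Decompose wrap/1: U = false.
Bind U := false; no other remaining equation mentions U.
Decompose wrap/1: X1 = wrap(T).
Bind X1 := wrap(T); substituting into the one remaining equation that mentions X1 gives: op(wrap(op(6, wrap(M))), tree(wrap(T), wrap(T))) = op(wrap(Y2), M).
Decompose op/2: wrap(op(6, wrap(M))) = wrap(Y2),  tree(wrap(T), wrap(T)) = M.
Decompose wrap/1: op(6, wrap(M)) = Y2.
Bind Y2 := op(6, wrap(M)); no other remaining equation mentions Y2.
Bind M := tree(wrap(T), wrap(T)); no other remaining equation mentions M. Substituting into the earlier binding gives Y2 := op(6, wrap(tree(wrap(T), wrap(T)))).
Decompose wrap/1: g(6) = g(T).
Decompose g/1: 6 = T.
Bind T := 6. Substituting into the earlier bindings gives S := wrap(6), L := wrap(6), X1 := wrap(6), Y2 := op(6, wrap(tree(wrap(6), wrap(6)))), M := tree(wrap(6), wrap(6)).
MGU = { S -> wrap(6), L -> wrap(6), U -> false, X1 -> wrap(6), Y2 -> op(6, wrap(tree(wrap(6), wrap(6)))), M -> tree(wrap(6), wrap(6)), T -> 6 }, so X1 -> wrap(6).

wrap(6)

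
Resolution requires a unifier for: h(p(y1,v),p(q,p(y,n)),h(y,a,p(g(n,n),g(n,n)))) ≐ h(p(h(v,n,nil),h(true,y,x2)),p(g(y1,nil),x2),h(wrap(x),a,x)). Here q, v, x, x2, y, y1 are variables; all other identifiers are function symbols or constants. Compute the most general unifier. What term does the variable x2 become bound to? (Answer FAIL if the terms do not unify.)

Decompose h/3: p(y1,v) ≐ p(h(v,n,nil),h(true,y,x2)),  p(q,p(y,n)) ≐ p(g(y1,nil),x2),  h(y,a,p(g(n,n),g(n,n))) ≐ h(wrap(x),a,x).
Decompose p/2: y1 ≐ h(v,n,nil),  v ≐ h(true,y,x2).
Bind y1 := h(v,n,nil); substituting into the one remaining equation that mentions y1 gives: p(q,p(y,n)) ≐ p(g(h(v,n,nil),nil),x2).
Bind v := h(true,y,x2); substituting into the one remaining equation that mentions v gives: p(q,p(y,n)) ≐ p(g(h(h(true,y,x2),n,nil),nil),x2). Substituting into the earlier binding gives y1 := h(h(true,y,x2),n,nil).
Decompose p/2: q ≐ g(h(h(true,y,x2),n,nil),nil),  p(y,n) ≐ x2.
Bind q := g(h(h(true,y,x2),n,nil),nil); no other remaining equation mentions q.
Bind x2 := p(y,n); no other remaining equation mentions x2. Substituting into the earlier bindings gives y1 := h(h(true,y,p(y,n)),n,nil), v := h(true,y,p(y,n)), q := g(h(h(true,y,p(y,n)),n,nil),nil).
Decompose h/3: y ≐ wrap(x),  a ≐ a,  p(g(n,n),g(n,n)) ≐ x.
Bind y := wrap(x); no other remaining equation mentions y. Substituting into the earlier bindings gives y1 := h(h(true,wrap(x),p(wrap(x),n)),n,nil), v := h(true,wrap(x),p(wrap(x),n)), q := g(h(h(true,wrap(x),p(wrap(x),n)),n,nil),nil), x2 := p(wrap(x),n).
Delete trivial equation a ≐ a.
Bind x := p(g(n,n),g(n,n)). Substituting into the earlier bindings gives y1 := h(h(true,wrap(p(g(n,n),g(n,n))),p(wrap(p(g(n,n),g(n,n))),n)),n,nil), v := h(true,wrap(p(g(n,n),g(n,n))),p(wrap(p(g(n,n),g(n,n))),n)), q := g(h(h(true,wrap(p(g(n,n),g(n,n))),p(wrap(p(g(n,n),g(n,n))),n)),n,nil),nil), x2 := p(wrap(p(g(n,n),g(n,n))),n), y := wrap(p(g(n,n),g(n,n))).
MGU = { y1 -> h(h(true,wrap(p(g(n,n),g(n,n))),p(wrap(p(g(n,n),g(n,n))),n)),n,nil), v -> h(true,wrap(p(g(n,n),g(n,n))),p(wrap(p(g(n,n),g(n,n))),n)), q -> g(h(h(true,wrap(p(g(n,n),g(n,n))),p(wrap(p(g(n,n),g(n,n))),n)),n,nil),nil), x2 -> p(wrap(p(g(n,n),g(n,n))),n), y -> wrap(p(g(n,n),g(n,n))), x -> p(g(n,n),g(n,n)) }, so x2 -> p(wrap(p(g(n,n),g(n,n))),n).

p(wrap(p(g(n,n),g(n,n))),n)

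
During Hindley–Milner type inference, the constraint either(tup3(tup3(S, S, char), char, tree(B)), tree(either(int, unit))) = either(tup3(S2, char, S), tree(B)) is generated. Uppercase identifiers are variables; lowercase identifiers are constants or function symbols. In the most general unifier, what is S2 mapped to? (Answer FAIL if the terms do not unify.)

tup3(tree(either(int, unit)), tree(either(int, unit)), char)

Decompose either/2: tup3(tup3(S, S, char), char, tree(B)) = tup3(S2, char, S),  tree(either(int, unit)) = tree(B).
Decompose tup3/3: tup3(S, S, char) = S2,  char = char,  tree(B) = S.
Bind S2 := tup3(S, S, char); no other remaining equation mentions S2.
Delete trivial equation char = char.
Bind S := tree(B); no other remaining equation mentions S. Substituting into the earlier binding gives S2 := tup3(tree(B), tree(B), char).
Decompose tree/1: either(int, unit) = B.
Bind B := either(int, unit). Substituting into the earlier bindings gives S2 := tup3(tree(either(int, unit)), tree(either(int, unit)), char), S := tree(either(int, unit)).
MGU = { S2 -> tup3(tree(either(int, unit)), tree(either(int, unit)), char), S -> tree(either(int, unit)), B -> either(int, unit) }, so S2 -> tup3(tree(either(int, unit)), tree(either(int, unit)), char).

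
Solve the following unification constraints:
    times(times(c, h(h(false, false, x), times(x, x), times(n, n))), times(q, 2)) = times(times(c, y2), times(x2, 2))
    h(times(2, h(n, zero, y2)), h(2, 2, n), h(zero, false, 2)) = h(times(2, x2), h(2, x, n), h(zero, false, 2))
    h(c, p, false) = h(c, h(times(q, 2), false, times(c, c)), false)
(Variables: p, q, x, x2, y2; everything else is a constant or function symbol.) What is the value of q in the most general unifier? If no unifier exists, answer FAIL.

Decompose times/2: times(c, h(h(false, false, x), times(x, x), times(n, n))) = times(c, y2),  times(q, 2) = times(x2, 2).
Decompose times/2: c = c,  h(h(false, false, x), times(x, x), times(n, n)) = y2.
Delete trivial equation c = c.
Bind y2 := h(h(false, false, x), times(x, x), times(n, n)); substituting into the one remaining equation that mentions y2 gives: h(times(2, h(n, zero, h(h(false, false, x), times(x, x), times(n, n)))), h(2, 2, n), h(zero, false, 2)) = h(times(2, x2), h(2, x, n), h(zero, false, 2)).
Decompose times/2: q = x2,  2 = 2.
Bind q := x2; substituting into the one remaining equation that mentions q gives: h(c, p, false) = h(c, h(times(x2, 2), false, times(c, c)), false).
Delete trivial equation 2 = 2.
Decompose h/3: times(2, h(n, zero, h(h(false, false, x), times(x, x), times(n, n)))) = times(2, x2),  h(2, 2, n) = h(2, x, n),  h(zero, false, 2) = h(zero, false, 2).
Decompose times/2: 2 = 2,  h(n, zero, h(h(false, false, x), times(x, x), times(n, n))) = x2.
Delete trivial equation 2 = 2.
Bind x2 := h(n, zero, h(h(false, false, x), times(x, x), times(n, n))); substituting into the one remaining equation that mentions x2 gives: h(c, p, false) = h(c, h(times(h(n, zero, h(h(false, false, x), times(x, x), times(n, n))), 2), false, times(c, c)), false). Substituting into the earlier binding gives q := h(n, zero, h(h(false, false, x), times(x, x), times(n, n))).
Decompose h/3: 2 = 2,  2 = x,  n = n.
Delete trivial equation 2 = 2.
Bind x := 2; substituting into the one remaining equation that mentions x gives: h(c, p, false) = h(c, h(times(h(n, zero, h(h(false, false, 2), times(2, 2), times(n, n))), 2), false, times(c, c)), false). Substituting into the earlier bindings gives y2 := h(h(false, false, 2), times(2, 2), times(n, n)), q := h(n, zero, h(h(false, false, 2), times(2, 2), times(n, n))), x2 := h(n, zero, h(h(false, false, 2), times(2, 2), times(n, n))).
Delete trivial equation n = n.
Delete trivial equation h(zero, false, 2) = h(zero, false, 2).
Decompose h/3: c = c,  p = h(times(h(n, zero, h(h(false, false, 2), times(2, 2), times(n, n))), 2), false, times(c, c)),  false = false.
Delete trivial equation c = c.
Bind p := h(times(h(n, zero, h(h(false, false, 2), times(2, 2), times(n, n))), 2), false, times(c, c)); no other remaining equation mentions p.
Delete trivial equation false = false.
MGU = { y2 -> h(h(false, false, 2), times(2, 2), times(n, n)), q -> h(n, zero, h(h(false, false, 2), times(2, 2), times(n, n))), x2 -> h(n, zero, h(h(false, false, 2), times(2, 2), times(n, n))), x -> 2, p -> h(times(h(n, zero, h(h(false, false, 2), times(2, 2), times(n, n))), 2), false, times(c, c)) }, so q -> h(n, zero, h(h(false, false, 2), times(2, 2), times(n, n))).

h(n, zero, h(h(false, false, 2), times(2, 2), times(n, n)))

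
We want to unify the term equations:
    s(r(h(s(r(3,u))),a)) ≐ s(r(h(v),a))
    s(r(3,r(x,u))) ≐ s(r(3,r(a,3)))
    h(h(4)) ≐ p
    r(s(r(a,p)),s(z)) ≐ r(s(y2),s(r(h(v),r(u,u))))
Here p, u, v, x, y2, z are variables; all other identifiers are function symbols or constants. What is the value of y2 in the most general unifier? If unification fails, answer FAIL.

r(a,h(h(4)))

Decompose s/1: r(h(s(r(3,u))),a) ≐ r(h(v),a).
Decompose r/2: h(s(r(3,u))) ≐ h(v),  a ≐ a.
Decompose h/1: s(r(3,u)) ≐ v.
Bind v := s(r(3,u)); substituting into the one remaining equation that mentions v gives: r(s(r(a,p)),s(z)) ≐ r(s(y2),s(r(h(s(r(3,u))),r(u,u)))).
Delete trivial equation a ≐ a.
Decompose s/1: r(3,r(x,u)) ≐ r(3,r(a,3)).
Decompose r/2: 3 ≐ 3,  r(x,u) ≐ r(a,3).
Delete trivial equation 3 ≐ 3.
Decompose r/2: x ≐ a,  u ≐ 3.
Bind x := a; no other remaining equation mentions x.
Bind u := 3; substituting into the one remaining equation that mentions u gives: r(s(r(a,p)),s(z)) ≐ r(s(y2),s(r(h(s(r(3,3))),r(3,3)))). Substituting into the earlier binding gives v := s(r(3,3)).
Bind p := h(h(4)); substituting into the remaining equation gives: r(s(r(a,h(h(4)))),s(z)) ≐ r(s(y2),s(r(h(s(r(3,3))),r(3,3)))).
Decompose r/2: s(r(a,h(h(4)))) ≐ s(y2),  s(z) ≐ s(r(h(s(r(3,3))),r(3,3))).
Decompose s/1: r(a,h(h(4))) ≐ y2.
Bind y2 := r(a,h(h(4))); no other remaining equation mentions y2.
Decompose s/1: z ≐ r(h(s(r(3,3))),r(3,3)).
Bind z := r(h(s(r(3,3))),r(3,3)).
MGU = { v -> s(r(3,3)), x -> a, u -> 3, p -> h(h(4)), y2 -> r(a,h(h(4))), z -> r(h(s(r(3,3))),r(3,3)) }, so y2 -> r(a,h(h(4))).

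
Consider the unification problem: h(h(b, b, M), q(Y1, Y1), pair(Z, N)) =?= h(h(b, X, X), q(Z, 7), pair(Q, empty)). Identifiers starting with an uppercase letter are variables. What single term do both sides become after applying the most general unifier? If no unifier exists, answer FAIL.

Decompose h/3: h(b, b, M) =?= h(b, X, X),  q(Y1, Y1) =?= q(Z, 7),  pair(Z, N) =?= pair(Q, empty).
Decompose h/3: b =?= b,  b =?= X,  M =?= X.
Delete trivial equation b =?= b.
Bind X := b; substituting into the one remaining equation that mentions X gives: M =?= b.
Bind M := b; no other remaining equation mentions M.
Decompose q/2: Y1 =?= Z,  Y1 =?= 7.
Bind Y1 := Z; substituting into the one remaining equation that mentions Y1 gives: Z =?= 7.
Bind Z := 7; substituting into the remaining equation gives: pair(7, N) =?= pair(Q, empty). Substituting into the earlier binding gives Y1 := 7.
Decompose pair/2: 7 =?= Q,  N =?= empty.
Bind Q := 7; no other remaining equation mentions Q.
Bind N := empty.
Applying the MGU to either side gives h(h(b, b, b), q(7, 7), pair(7, empty)).

h(h(b, b, b), q(7, 7), pair(7, empty))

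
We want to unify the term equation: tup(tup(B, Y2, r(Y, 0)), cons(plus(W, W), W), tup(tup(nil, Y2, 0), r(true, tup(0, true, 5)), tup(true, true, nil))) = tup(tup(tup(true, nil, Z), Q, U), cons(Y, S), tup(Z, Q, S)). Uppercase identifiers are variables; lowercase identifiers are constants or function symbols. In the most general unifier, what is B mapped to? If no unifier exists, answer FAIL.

Decompose tup/3: tup(B, Y2, r(Y, 0)) = tup(tup(true, nil, Z), Q, U),  cons(plus(W, W), W) = cons(Y, S),  tup(tup(nil, Y2, 0), r(true, tup(0, true, 5)), tup(true, true, nil)) = tup(Z, Q, S).
Decompose tup/3: B = tup(true, nil, Z),  Y2 = Q,  r(Y, 0) = U.
Bind B := tup(true, nil, Z); no other remaining equation mentions B.
Bind Y2 := Q; substituting into the one remaining equation that mentions Y2 gives: tup(tup(nil, Q, 0), r(true, tup(0, true, 5)), tup(true, true, nil)) = tup(Z, Q, S).
Bind U := r(Y, 0); no other remaining equation mentions U.
Decompose cons/2: plus(W, W) = Y,  W = S.
Bind Y := plus(W, W); no other remaining equation mentions Y. Substituting into the earlier binding gives U := r(plus(W, W), 0).
Bind W := S; no other remaining equation mentions W. Substituting into the earlier bindings gives U := r(plus(S, S), 0), Y := plus(S, S).
Decompose tup/3: tup(nil, Q, 0) = Z,  r(true, tup(0, true, 5)) = Q,  tup(true, true, nil) = S.
Bind Z := tup(nil, Q, 0); no other remaining equation mentions Z. Substituting into the earlier binding gives B := tup(true, nil, tup(nil, Q, 0)).
Bind Q := r(true, tup(0, true, 5)); no other remaining equation mentions Q. Substituting into the earlier bindings gives B := tup(true, nil, tup(nil, r(true, tup(0, true, 5)), 0)), Y2 := r(true, tup(0, true, 5)), Z := tup(nil, r(true, tup(0, true, 5)), 0).
Bind S := tup(true, true, nil). Substituting into the earlier bindings gives U := r(plus(tup(true, true, nil), tup(true, true, nil)), 0), Y := plus(tup(true, true, nil), tup(true, true, nil)), W := tup(true, true, nil).
MGU = { B -> tup(true, nil, tup(nil, r(true, tup(0, true, 5)), 0)), Y2 -> r(true, tup(0, true, 5)), U -> r(plus(tup(true, true, nil), tup(true, true, nil)), 0), Y -> plus(tup(true, true, nil), tup(true, true, nil)), W -> tup(true, true, nil), Z -> tup(nil, r(true, tup(0, true, 5)), 0), Q -> r(true, tup(0, true, 5)), S -> tup(true, true, nil) }, so B -> tup(true, nil, tup(nil, r(true, tup(0, true, 5)), 0)).

tup(true, nil, tup(nil, r(true, tup(0, true, 5)), 0))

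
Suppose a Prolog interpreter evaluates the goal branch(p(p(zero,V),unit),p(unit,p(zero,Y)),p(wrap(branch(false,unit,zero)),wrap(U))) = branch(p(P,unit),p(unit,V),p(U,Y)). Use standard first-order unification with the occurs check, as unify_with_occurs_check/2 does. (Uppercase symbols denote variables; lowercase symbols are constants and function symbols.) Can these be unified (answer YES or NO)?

YES

Decompose branch/3: p(p(zero,V),unit) = p(P,unit),  p(unit,p(zero,Y)) = p(unit,V),  p(wrap(branch(false,unit,zero)),wrap(U)) = p(U,Y).
Decompose p/2: p(zero,V) = P,  unit = unit.
Bind P := p(zero,V); no other remaining equation mentions P.
Delete trivial equation unit = unit.
Decompose p/2: unit = unit,  p(zero,Y) = V.
Delete trivial equation unit = unit.
Bind V := p(zero,Y); no other remaining equation mentions V. Substituting into the earlier binding gives P := p(zero,p(zero,Y)).
Decompose p/2: wrap(branch(false,unit,zero)) = U,  wrap(U) = Y.
Bind U := wrap(branch(false,unit,zero)); substituting into the remaining equation gives: wrap(wrap(branch(false,unit,zero))) = Y.
Bind Y := wrap(wrap(branch(false,unit,zero))). Substituting into the earlier bindings gives P := p(zero,p(zero,wrap(wrap(branch(false,unit,zero))))), V := p(zero,wrap(wrap(branch(false,unit,zero)))).
No equations remain and no clash or occurs-check failure arose, so a unifier exists.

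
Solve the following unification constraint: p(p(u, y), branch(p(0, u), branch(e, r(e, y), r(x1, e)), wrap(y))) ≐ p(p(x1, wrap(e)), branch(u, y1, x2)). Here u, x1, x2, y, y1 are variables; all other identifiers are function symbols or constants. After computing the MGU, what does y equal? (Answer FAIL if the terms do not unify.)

Decompose p/2: p(u, y) ≐ p(x1, wrap(e)),  branch(p(0, u), branch(e, r(e, y), r(x1, e)), wrap(y)) ≐ branch(u, y1, x2).
Decompose p/2: u ≐ x1,  y ≐ wrap(e).
Bind u := x1; substituting into the one remaining equation that mentions u gives: branch(p(0, x1), branch(e, r(e, y), r(x1, e)), wrap(y)) ≐ branch(x1, y1, x2).
Bind y := wrap(e); substituting into the remaining equation gives: branch(p(0, x1), branch(e, r(e, wrap(e)), r(x1, e)), wrap(wrap(e))) ≐ branch(x1, y1, x2).
Decompose branch/3: p(0, x1) ≐ x1,  branch(e, r(e, wrap(e)), r(x1, e)) ≐ y1,  wrap(wrap(e)) ≐ x2.
Occurs check fails: x1 occurs in p(0, x1); the equation x1 ≐ p(0, x1) has no finite solution.

FAIL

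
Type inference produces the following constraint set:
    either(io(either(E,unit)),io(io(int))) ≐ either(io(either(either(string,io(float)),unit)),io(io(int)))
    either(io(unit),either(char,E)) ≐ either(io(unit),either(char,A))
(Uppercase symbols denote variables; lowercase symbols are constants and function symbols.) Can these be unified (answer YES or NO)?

YES

Decompose either/2: io(either(E,unit)) ≐ io(either(either(string,io(float)),unit)),  io(io(int)) ≐ io(io(int)).
Decompose io/1: either(E,unit) ≐ either(either(string,io(float)),unit).
Decompose either/2: E ≐ either(string,io(float)),  unit ≐ unit.
Bind E := either(string,io(float)); substituting into the one remaining equation that mentions E gives: either(io(unit),either(char,either(string,io(float)))) ≐ either(io(unit),either(char,A)).
Delete trivial equation unit ≐ unit.
Delete trivial equation io(io(int)) ≐ io(io(int)).
Decompose either/2: io(unit) ≐ io(unit),  either(char,either(string,io(float))) ≐ either(char,A).
Delete trivial equation io(unit) ≐ io(unit).
Decompose either/2: char ≐ char,  either(string,io(float)) ≐ A.
Delete trivial equation char ≐ char.
Bind A := either(string,io(float)).
No equations remain and no clash or occurs-check failure arose, so a unifier exists.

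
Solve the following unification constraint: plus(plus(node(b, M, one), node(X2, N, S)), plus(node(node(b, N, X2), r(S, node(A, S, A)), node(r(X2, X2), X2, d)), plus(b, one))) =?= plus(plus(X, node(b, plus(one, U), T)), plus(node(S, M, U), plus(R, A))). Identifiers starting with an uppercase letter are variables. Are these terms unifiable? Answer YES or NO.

YES

Decompose plus/2: plus(node(b, M, one), node(X2, N, S)) =?= plus(X, node(b, plus(one, U), T)),  plus(node(node(b, N, X2), r(S, node(A, S, A)), node(r(X2, X2), X2, d)), plus(b, one)) =?= plus(node(S, M, U), plus(R, A)).
Decompose plus/2: node(b, M, one) =?= X,  node(X2, N, S) =?= node(b, plus(one, U), T).
Bind X := node(b, M, one); no other remaining equation mentions X.
Decompose node/3: X2 =?= b,  N =?= plus(one, U),  S =?= T.
Bind X2 := b; substituting into the one remaining equation that mentions X2 gives: plus(node(node(b, N, b), r(S, node(A, S, A)), node(r(b, b), b, d)), plus(b, one)) =?= plus(node(S, M, U), plus(R, A)).
Bind N := plus(one, U); substituting into the one remaining equation that mentions N gives: plus(node(node(b, plus(one, U), b), r(S, node(A, S, A)), node(r(b, b), b, d)), plus(b, one)) =?= plus(node(S, M, U), plus(R, A)).
Bind S := T; substituting into the remaining equation gives: plus(node(node(b, plus(one, U), b), r(T, node(A, T, A)), node(r(b, b), b, d)), plus(b, one)) =?= plus(node(T, M, U), plus(R, A)).
Decompose plus/2: node(node(b, plus(one, U), b), r(T, node(A, T, A)), node(r(b, b), b, d)) =?= node(T, M, U),  plus(b, one) =?= plus(R, A).
Decompose node/3: node(b, plus(one, U), b) =?= T,  r(T, node(A, T, A)) =?= M,  node(r(b, b), b, d) =?= U.
Bind T := node(b, plus(one, U), b); substituting into the one remaining equation that mentions T gives: r(node(b, plus(one, U), b), node(A, node(b, plus(one, U), b), A)) =?= M. Substituting into the earlier binding gives S := node(b, plus(one, U), b).
Bind M := r(node(b, plus(one, U), b), node(A, node(b, plus(one, U), b), A)); no other remaining equation mentions M. Substituting into the earlier binding gives X := node(b, r(node(b, plus(one, U), b), node(A, node(b, plus(one, U), b), A)), one).
Bind U := node(r(b, b), b, d); no other remaining equation mentions U. Substituting into the earlier bindings gives X := node(b, r(node(b, plus(one, node(r(b, b), b, d)), b), node(A, node(b, plus(one, node(r(b, b), b, d)), b), A)), one), N := plus(one, node(r(b, b), b, d)), S := node(b, plus(one, node(r(b, b), b, d)), b), T := node(b, plus(one, node(r(b, b), b, d)), b), M := r(node(b, plus(one, node(r(b, b), b, d)), b), node(A, node(b, plus(one, node(r(b, b), b, d)), b), A)).
Decompose plus/2: b =?= R,  one =?= A.
Bind R := b; no other remaining equation mentions R.
Bind A := one. Substituting into the earlier bindings gives X := node(b, r(node(b, plus(one, node(r(b, b), b, d)), b), node(one, node(b, plus(one, node(r(b, b), b, d)), b), one)), one), M := r(node(b, plus(one, node(r(b, b), b, d)), b), node(one, node(b, plus(one, node(r(b, b), b, d)), b), one)).
No equations remain and no clash or occurs-check failure arose, so a unifier exists.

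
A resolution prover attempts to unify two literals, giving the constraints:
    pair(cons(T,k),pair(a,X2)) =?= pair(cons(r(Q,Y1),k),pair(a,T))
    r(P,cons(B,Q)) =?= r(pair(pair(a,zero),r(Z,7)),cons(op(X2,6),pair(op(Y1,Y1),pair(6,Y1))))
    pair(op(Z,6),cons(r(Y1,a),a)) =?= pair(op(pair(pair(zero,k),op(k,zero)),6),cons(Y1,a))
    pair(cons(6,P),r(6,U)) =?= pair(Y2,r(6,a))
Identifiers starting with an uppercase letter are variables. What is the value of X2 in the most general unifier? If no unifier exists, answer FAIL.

FAIL

Decompose pair/2: cons(T,k) =?= cons(r(Q,Y1),k),  pair(a,X2) =?= pair(a,T).
Decompose cons/2: T =?= r(Q,Y1),  k =?= k.
Bind T := r(Q,Y1); substituting into the one remaining equation that mentions T gives: pair(a,X2) =?= pair(a,r(Q,Y1)).
Delete trivial equation k =?= k.
Decompose pair/2: a =?= a,  X2 =?= r(Q,Y1).
Delete trivial equation a =?= a.
Bind X2 := r(Q,Y1); substituting into the one remaining equation that mentions X2 gives: r(P,cons(B,Q)) =?= r(pair(pair(a,zero),r(Z,7)),cons(op(r(Q,Y1),6),pair(op(Y1,Y1),pair(6,Y1)))).
Decompose r/2: P =?= pair(pair(a,zero),r(Z,7)),  cons(B,Q) =?= cons(op(r(Q,Y1),6),pair(op(Y1,Y1),pair(6,Y1))).
Bind P := pair(pair(a,zero),r(Z,7)); substituting into the one remaining equation that mentions P gives: pair(cons(6,pair(pair(a,zero),r(Z,7))),r(6,U)) =?= pair(Y2,r(6,a)).
Decompose cons/2: B =?= op(r(Q,Y1),6),  Q =?= pair(op(Y1,Y1),pair(6,Y1)).
Bind B := op(r(Q,Y1),6); no other remaining equation mentions B.
Bind Q := pair(op(Y1,Y1),pair(6,Y1)); no other remaining equation mentions Q. Substituting into the earlier bindings gives T := r(pair(op(Y1,Y1),pair(6,Y1)),Y1), X2 := r(pair(op(Y1,Y1),pair(6,Y1)),Y1), B := op(r(pair(op(Y1,Y1),pair(6,Y1)),Y1),6).
Decompose pair/2: op(Z,6) =?= op(pair(pair(zero,k),op(k,zero)),6),  cons(r(Y1,a),a) =?= cons(Y1,a).
Decompose op/2: Z =?= pair(pair(zero,k),op(k,zero)),  6 =?= 6.
Bind Z := pair(pair(zero,k),op(k,zero)); substituting into the one remaining equation that mentions Z gives: pair(cons(6,pair(pair(a,zero),r(pair(pair(zero,k),op(k,zero)),7))),r(6,U)) =?= pair(Y2,r(6,a)). Substituting into the earlier binding gives P := pair(pair(a,zero),r(pair(pair(zero,k),op(k,zero)),7)).
Delete trivial equation 6 =?= 6.
Decompose cons/2: r(Y1,a) =?= Y1,  a =?= a.
Occurs check fails: Y1 occurs in r(Y1,a); the equation Y1 =?= r(Y1,a) has no finite solution.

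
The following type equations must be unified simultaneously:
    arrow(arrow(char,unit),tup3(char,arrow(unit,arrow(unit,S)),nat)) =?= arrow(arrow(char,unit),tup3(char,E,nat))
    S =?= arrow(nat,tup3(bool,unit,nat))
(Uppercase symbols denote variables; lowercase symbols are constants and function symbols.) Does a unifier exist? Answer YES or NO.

Decompose arrow/2: arrow(char,unit) =?= arrow(char,unit),  tup3(char,arrow(unit,arrow(unit,S)),nat) =?= tup3(char,E,nat).
Delete trivial equation arrow(char,unit) =?= arrow(char,unit).
Decompose tup3/3: char =?= char,  arrow(unit,arrow(unit,S)) =?= E,  nat =?= nat.
Delete trivial equation char =?= char.
Bind E := arrow(unit,arrow(unit,S)); no other remaining equation mentions E.
Delete trivial equation nat =?= nat.
Bind S := arrow(nat,tup3(bool,unit,nat)). Substituting into the earlier binding gives E := arrow(unit,arrow(unit,arrow(nat,tup3(bool,unit,nat)))).
No equations remain and no clash or occurs-check failure arose, so a unifier exists.

YES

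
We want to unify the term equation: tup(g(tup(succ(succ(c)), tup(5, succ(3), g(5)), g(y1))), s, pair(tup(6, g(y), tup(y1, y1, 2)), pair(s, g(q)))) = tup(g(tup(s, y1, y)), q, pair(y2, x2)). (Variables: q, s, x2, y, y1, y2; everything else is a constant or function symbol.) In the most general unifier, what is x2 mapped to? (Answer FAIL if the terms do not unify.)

pair(succ(succ(c)), g(succ(succ(c))))

Decompose tup/3: g(tup(succ(succ(c)), tup(5, succ(3), g(5)), g(y1))) = g(tup(s, y1, y)),  s = q,  pair(tup(6, g(y), tup(y1, y1, 2)), pair(s, g(q))) = pair(y2, x2).
Decompose g/1: tup(succ(succ(c)), tup(5, succ(3), g(5)), g(y1)) = tup(s, y1, y).
Decompose tup/3: succ(succ(c)) = s,  tup(5, succ(3), g(5)) = y1,  g(y1) = y.
Bind s := succ(succ(c)); substituting into the 2 remaining equations that mention s gives: succ(succ(c)) = q,  pair(tup(6, g(y), tup(y1, y1, 2)), pair(succ(succ(c)), g(q))) = pair(y2, x2).
Bind y1 := tup(5, succ(3), g(5)); substituting into the 2 remaining equations that mention y1 gives: g(tup(5, succ(3), g(5))) = y,  pair(tup(6, g(y), tup(tup(5, succ(3), g(5)), tup(5, succ(3), g(5)), 2)), pair(succ(succ(c)), g(q))) = pair(y2, x2).
Bind y := g(tup(5, succ(3), g(5))); substituting into the one remaining equation that mentions y gives: pair(tup(6, g(g(tup(5, succ(3), g(5)))), tup(tup(5, succ(3), g(5)), tup(5, succ(3), g(5)), 2)), pair(succ(succ(c)), g(q))) = pair(y2, x2).
Bind q := succ(succ(c)); substituting into the remaining equation gives: pair(tup(6, g(g(tup(5, succ(3), g(5)))), tup(tup(5, succ(3), g(5)), tup(5, succ(3), g(5)), 2)), pair(succ(succ(c)), g(succ(succ(c))))) = pair(y2, x2).
Decompose pair/2: tup(6, g(g(tup(5, succ(3), g(5)))), tup(tup(5, succ(3), g(5)), tup(5, succ(3), g(5)), 2)) = y2,  pair(succ(succ(c)), g(succ(succ(c)))) = x2.
Bind y2 := tup(6, g(g(tup(5, succ(3), g(5)))), tup(tup(5, succ(3), g(5)), tup(5, succ(3), g(5)), 2)); no other remaining equation mentions y2.
Bind x2 := pair(succ(succ(c)), g(succ(succ(c)))).
MGU = { s ↦ succ(succ(c)), y1 ↦ tup(5, succ(3), g(5)), y ↦ g(tup(5, succ(3), g(5))), q ↦ succ(succ(c)), y2 ↦ tup(6, g(g(tup(5, succ(3), g(5)))), tup(tup(5, succ(3), g(5)), tup(5, succ(3), g(5)), 2)), x2 ↦ pair(succ(succ(c)), g(succ(succ(c)))) }, so x2 ↦ pair(succ(succ(c)), g(succ(succ(c)))).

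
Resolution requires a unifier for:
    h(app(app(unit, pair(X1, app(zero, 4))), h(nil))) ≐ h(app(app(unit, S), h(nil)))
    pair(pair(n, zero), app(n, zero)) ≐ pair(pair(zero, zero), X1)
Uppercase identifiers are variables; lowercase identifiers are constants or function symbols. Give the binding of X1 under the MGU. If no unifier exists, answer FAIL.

Decompose h/1: app(app(unit, pair(X1, app(zero, 4))), h(nil)) ≐ app(app(unit, S), h(nil)).
Decompose app/2: app(unit, pair(X1, app(zero, 4))) ≐ app(unit, S),  h(nil) ≐ h(nil).
Decompose app/2: unit ≐ unit,  pair(X1, app(zero, 4)) ≐ S.
Delete trivial equation unit ≐ unit.
Bind S := pair(X1, app(zero, 4)); no other remaining equation mentions S.
Delete trivial equation h(nil) ≐ h(nil).
Decompose pair/2: pair(n, zero) ≐ pair(zero, zero),  app(n, zero) ≐ X1.
Decompose pair/2: n ≐ zero,  zero ≐ zero.
Clash: constants n and zero differ; no unifier exists.

FAIL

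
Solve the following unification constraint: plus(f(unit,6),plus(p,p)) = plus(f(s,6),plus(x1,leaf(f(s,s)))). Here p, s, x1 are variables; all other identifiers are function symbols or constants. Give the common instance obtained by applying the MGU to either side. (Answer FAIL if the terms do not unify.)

Decompose plus/2: f(unit,6) = f(s,6),  plus(p,p) = plus(x1,leaf(f(s,s))).
Decompose f/2: unit = s,  6 = 6.
Bind s := unit; substituting into the one remaining equation that mentions s gives: plus(p,p) = plus(x1,leaf(f(unit,unit))).
Delete trivial equation 6 = 6.
Decompose plus/2: p = x1,  p = leaf(f(unit,unit)).
Bind p := x1; substituting into the remaining equation gives: x1 = leaf(f(unit,unit)).
Bind x1 := leaf(f(unit,unit)). Substituting into the earlier binding gives p := leaf(f(unit,unit)).
Applying the MGU to either side gives plus(f(unit,6),plus(leaf(f(unit,unit)),leaf(f(unit,unit)))).

plus(f(unit,6),plus(leaf(f(unit,unit)),leaf(f(unit,unit))))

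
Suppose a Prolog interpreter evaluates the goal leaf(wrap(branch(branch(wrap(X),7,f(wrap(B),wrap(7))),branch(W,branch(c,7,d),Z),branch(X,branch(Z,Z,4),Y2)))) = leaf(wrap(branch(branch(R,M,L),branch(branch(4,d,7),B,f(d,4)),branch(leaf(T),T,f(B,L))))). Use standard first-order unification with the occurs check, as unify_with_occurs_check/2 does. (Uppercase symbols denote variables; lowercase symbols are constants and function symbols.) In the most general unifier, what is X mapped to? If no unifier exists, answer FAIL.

leaf(branch(f(d,4),f(d,4),4))

Decompose leaf/1: wrap(branch(branch(wrap(X),7,f(wrap(B),wrap(7))),branch(W,branch(c,7,d),Z),branch(X,branch(Z,Z,4),Y2))) = wrap(branch(branch(R,M,L),branch(branch(4,d,7),B,f(d,4)),branch(leaf(T),T,f(B,L)))).
Decompose wrap/1: branch(branch(wrap(X),7,f(wrap(B),wrap(7))),branch(W,branch(c,7,d),Z),branch(X,branch(Z,Z,4),Y2)) = branch(branch(R,M,L),branch(branch(4,d,7),B,f(d,4)),branch(leaf(T),T,f(B,L))).
Decompose branch/3: branch(wrap(X),7,f(wrap(B),wrap(7))) = branch(R,M,L),  branch(W,branch(c,7,d),Z) = branch(branch(4,d,7),B,f(d,4)),  branch(X,branch(Z,Z,4),Y2) = branch(leaf(T),T,f(B,L)).
Decompose branch/3: wrap(X) = R,  7 = M,  f(wrap(B),wrap(7)) = L.
Bind R := wrap(X); no other remaining equation mentions R.
Bind M := 7; no other remaining equation mentions M.
Bind L := f(wrap(B),wrap(7)); substituting into the one remaining equation that mentions L gives: branch(X,branch(Z,Z,4),Y2) = branch(leaf(T),T,f(B,f(wrap(B),wrap(7)))).
Decompose branch/3: W = branch(4,d,7),  branch(c,7,d) = B,  Z = f(d,4).
Bind W := branch(4,d,7); no other remaining equation mentions W.
Bind B := branch(c,7,d); substituting into the one remaining equation that mentions B gives: branch(X,branch(Z,Z,4),Y2) = branch(leaf(T),T,f(branch(c,7,d),f(wrap(branch(c,7,d)),wrap(7)))). Substituting into the earlier binding gives L := f(wrap(branch(c,7,d)),wrap(7)).
Bind Z := f(d,4); substituting into the remaining equation gives: branch(X,branch(f(d,4),f(d,4),4),Y2) = branch(leaf(T),T,f(branch(c,7,d),f(wrap(branch(c,7,d)),wrap(7)))).
Decompose branch/3: X = leaf(T),  branch(f(d,4),f(d,4),4) = T,  Y2 = f(branch(c,7,d),f(wrap(branch(c,7,d)),wrap(7))).
Bind X := leaf(T); no other remaining equation mentions X. Substituting into the earlier binding gives R := wrap(leaf(T)).
Bind T := branch(f(d,4),f(d,4),4); no other remaining equation mentions T. Substituting into the earlier bindings gives R := wrap(leaf(branch(f(d,4),f(d,4),4))), X := leaf(branch(f(d,4),f(d,4),4)).
Bind Y2 := f(branch(c,7,d),f(wrap(branch(c,7,d)),wrap(7))).
MGU = { R ↦ wrap(leaf(branch(f(d,4),f(d,4),4))), M ↦ 7, L ↦ f(wrap(branch(c,7,d)),wrap(7)), W ↦ branch(4,d,7), B ↦ branch(c,7,d), Z ↦ f(d,4), X ↦ leaf(branch(f(d,4),f(d,4),4)), T ↦ branch(f(d,4),f(d,4),4), Y2 ↦ f(branch(c,7,d),f(wrap(branch(c,7,d)),wrap(7))) }, so X ↦ leaf(branch(f(d,4),f(d,4),4)).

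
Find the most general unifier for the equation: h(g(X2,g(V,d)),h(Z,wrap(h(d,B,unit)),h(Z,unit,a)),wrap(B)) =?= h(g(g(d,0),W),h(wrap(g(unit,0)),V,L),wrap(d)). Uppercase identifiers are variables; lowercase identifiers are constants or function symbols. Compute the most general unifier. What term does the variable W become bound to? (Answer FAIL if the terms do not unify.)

g(wrap(h(d,d,unit)),d)

Decompose h/3: g(X2,g(V,d)) =?= g(g(d,0),W),  h(Z,wrap(h(d,B,unit)),h(Z,unit,a)) =?= h(wrap(g(unit,0)),V,L),  wrap(B) =?= wrap(d).
Decompose g/2: X2 =?= g(d,0),  g(V,d) =?= W.
Bind X2 := g(d,0); no other remaining equation mentions X2.
Bind W := g(V,d); no other remaining equation mentions W.
Decompose h/3: Z =?= wrap(g(unit,0)),  wrap(h(d,B,unit)) =?= V,  h(Z,unit,a) =?= L.
Bind Z := wrap(g(unit,0)); substituting into the one remaining equation that mentions Z gives: h(wrap(g(unit,0)),unit,a) =?= L.
Bind V := wrap(h(d,B,unit)); no other remaining equation mentions V. Substituting into the earlier binding gives W := g(wrap(h(d,B,unit)),d).
Bind L := h(wrap(g(unit,0)),unit,a); no other remaining equation mentions L.
Decompose wrap/1: B =?= d.
Bind B := d. Substituting into the earlier bindings gives W := g(wrap(h(d,d,unit)),d), V := wrap(h(d,d,unit)).
MGU = { X2 -> g(d,0), W -> g(wrap(h(d,d,unit)),d), Z -> wrap(g(unit,0)), V -> wrap(h(d,d,unit)), L -> h(wrap(g(unit,0)),unit,a), B -> d }, so W -> g(wrap(h(d,d,unit)),d).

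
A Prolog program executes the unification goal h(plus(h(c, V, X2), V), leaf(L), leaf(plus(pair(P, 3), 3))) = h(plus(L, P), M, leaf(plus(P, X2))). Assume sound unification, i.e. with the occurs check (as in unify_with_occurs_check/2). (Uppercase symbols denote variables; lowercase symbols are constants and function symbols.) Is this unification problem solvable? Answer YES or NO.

Decompose h/3: plus(h(c, V, X2), V) = plus(L, P),  leaf(L) = M,  leaf(plus(pair(P, 3), 3)) = leaf(plus(P, X2)).
Decompose plus/2: h(c, V, X2) = L,  V = P.
Bind L := h(c, V, X2); substituting into the one remaining equation that mentions L gives: leaf(h(c, V, X2)) = M.
Bind V := P; substituting into the one remaining equation that mentions V gives: leaf(h(c, P, X2)) = M. Substituting into the earlier binding gives L := h(c, P, X2).
Bind M := leaf(h(c, P, X2)); no other remaining equation mentions M.
Decompose leaf/1: plus(pair(P, 3), 3) = plus(P, X2).
Decompose plus/2: pair(P, 3) = P,  3 = X2.
Occurs check fails: P occurs in pair(P, 3); the equation P = pair(P, 3) has no finite solution.

NO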